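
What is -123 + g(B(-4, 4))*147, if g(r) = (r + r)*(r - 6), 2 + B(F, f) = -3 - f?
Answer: 39567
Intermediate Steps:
B(F, f) = -5 - f (B(F, f) = -2 + (-3 - f) = -5 - f)
g(r) = 2*r*(-6 + r) (g(r) = (2*r)*(-6 + r) = 2*r*(-6 + r))
-123 + g(B(-4, 4))*147 = -123 + (2*(-5 - 1*4)*(-6 + (-5 - 1*4)))*147 = -123 + (2*(-5 - 4)*(-6 + (-5 - 4)))*147 = -123 + (2*(-9)*(-6 - 9))*147 = -123 + (2*(-9)*(-15))*147 = -123 + 270*147 = -123 + 39690 = 39567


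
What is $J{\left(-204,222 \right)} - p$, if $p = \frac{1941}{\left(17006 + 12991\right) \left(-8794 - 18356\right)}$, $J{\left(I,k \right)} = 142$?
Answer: $\frac{38549145347}{271472850} \approx 142.0$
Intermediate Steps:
$p = - \frac{647}{271472850}$ ($p = \frac{1941}{29997 \left(-27150\right)} = \frac{1941}{-814418550} = 1941 \left(- \frac{1}{814418550}\right) = - \frac{647}{271472850} \approx -2.3833 \cdot 10^{-6}$)
$J{\left(-204,222 \right)} - p = 142 - - \frac{647}{271472850} = 142 + \frac{647}{271472850} = \frac{38549145347}{271472850}$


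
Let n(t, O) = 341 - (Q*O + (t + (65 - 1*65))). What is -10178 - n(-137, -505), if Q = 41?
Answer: -31361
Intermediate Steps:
n(t, O) = 341 - t - 41*O (n(t, O) = 341 - (41*O + (t + (65 - 1*65))) = 341 - (41*O + (t + (65 - 65))) = 341 - (41*O + (t + 0)) = 341 - (41*O + t) = 341 - (t + 41*O) = 341 + (-t - 41*O) = 341 - t - 41*O)
-10178 - n(-137, -505) = -10178 - (341 - 1*(-137) - 41*(-505)) = -10178 - (341 + 137 + 20705) = -10178 - 1*21183 = -10178 - 21183 = -31361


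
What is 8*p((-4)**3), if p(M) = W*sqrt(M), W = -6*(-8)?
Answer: 3072*I ≈ 3072.0*I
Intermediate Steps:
W = 48
p(M) = 48*sqrt(M)
8*p((-4)**3) = 8*(48*sqrt((-4)**3)) = 8*(48*sqrt(-64)) = 8*(48*(8*I)) = 8*(384*I) = 3072*I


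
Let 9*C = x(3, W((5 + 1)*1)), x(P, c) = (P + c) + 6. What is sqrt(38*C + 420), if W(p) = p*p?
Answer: sqrt(610) ≈ 24.698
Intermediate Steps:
W(p) = p**2
x(P, c) = 6 + P + c
C = 5 (C = (6 + 3 + ((5 + 1)*1)**2)/9 = (6 + 3 + (6*1)**2)/9 = (6 + 3 + 6**2)/9 = (6 + 3 + 36)/9 = (1/9)*45 = 5)
sqrt(38*C + 420) = sqrt(38*5 + 420) = sqrt(190 + 420) = sqrt(610)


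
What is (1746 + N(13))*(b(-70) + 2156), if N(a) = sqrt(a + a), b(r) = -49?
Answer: 3678822 + 2107*sqrt(26) ≈ 3.6896e+6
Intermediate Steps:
N(a) = sqrt(2)*sqrt(a) (N(a) = sqrt(2*a) = sqrt(2)*sqrt(a))
(1746 + N(13))*(b(-70) + 2156) = (1746 + sqrt(2)*sqrt(13))*(-49 + 2156) = (1746 + sqrt(26))*2107 = 3678822 + 2107*sqrt(26)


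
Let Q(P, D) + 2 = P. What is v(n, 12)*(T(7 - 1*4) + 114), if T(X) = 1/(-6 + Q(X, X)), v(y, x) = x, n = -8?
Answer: 6828/5 ≈ 1365.6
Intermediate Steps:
Q(P, D) = -2 + P
T(X) = 1/(-8 + X) (T(X) = 1/(-6 + (-2 + X)) = 1/(-8 + X))
v(n, 12)*(T(7 - 1*4) + 114) = 12*(1/(-8 + (7 - 1*4)) + 114) = 12*(1/(-8 + (7 - 4)) + 114) = 12*(1/(-8 + 3) + 114) = 12*(1/(-5) + 114) = 12*(-⅕ + 114) = 12*(569/5) = 6828/5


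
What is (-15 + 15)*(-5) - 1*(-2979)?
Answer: 2979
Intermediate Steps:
(-15 + 15)*(-5) - 1*(-2979) = 0*(-5) + 2979 = 0 + 2979 = 2979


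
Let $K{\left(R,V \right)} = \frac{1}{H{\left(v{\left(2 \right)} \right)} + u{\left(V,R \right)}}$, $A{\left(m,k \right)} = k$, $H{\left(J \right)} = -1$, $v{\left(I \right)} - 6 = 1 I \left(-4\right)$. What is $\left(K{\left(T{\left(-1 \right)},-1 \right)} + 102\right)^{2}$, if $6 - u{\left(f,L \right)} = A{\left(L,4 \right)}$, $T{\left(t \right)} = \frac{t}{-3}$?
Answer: $10609$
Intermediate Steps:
$v{\left(I \right)} = 6 - 4 I$ ($v{\left(I \right)} = 6 + 1 I \left(-4\right) = 6 + I \left(-4\right) = 6 - 4 I$)
$T{\left(t \right)} = - \frac{t}{3}$ ($T{\left(t \right)} = t \left(- \frac{1}{3}\right) = - \frac{t}{3}$)
$u{\left(f,L \right)} = 2$ ($u{\left(f,L \right)} = 6 - 4 = 2$)
$K{\left(R,V \right)} = 1$ ($K{\left(R,V \right)} = \frac{1}{-1 + 2} = 1^{-1} = 1$)
$\left(K{\left(T{\left(-1 \right)},-1 \right)} + 102\right)^{2} = \left(1 + 102\right)^{2} = 103^{2} = 10609$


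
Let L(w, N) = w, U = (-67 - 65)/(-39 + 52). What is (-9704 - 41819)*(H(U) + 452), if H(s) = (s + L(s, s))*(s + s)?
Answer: -7526685932/169 ≈ -4.4537e+7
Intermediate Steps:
U = -132/13 ≈ -10.154
H(s) = 4*s² (H(s) = (s + s)*(s + s) = (2*s)*(2*s) = 4*s²)
(-9704 - 41819)*(H(U) + 452) = (-9704 - 41819)*(4*(-132/13)² + 452) = -51523*(4*(17424/169) + 452) = -51523*(69696/169 + 452) = -51523*146084/169 = -7526685932/169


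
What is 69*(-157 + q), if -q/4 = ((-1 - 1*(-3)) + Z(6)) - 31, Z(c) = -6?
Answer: -1173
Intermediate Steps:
q = 140 (q = -4*(((-1 - 1*(-3)) - 6) - 31) = -4*(((-1 + 3) - 6) - 31) = -4*((2 - 6) - 31) = -4*(-4 - 31) = -4*(-35) = 140)
69*(-157 + q) = 69*(-157 + 140) = 69*(-17) = -1173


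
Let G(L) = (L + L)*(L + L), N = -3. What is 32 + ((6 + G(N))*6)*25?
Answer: 6332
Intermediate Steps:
G(L) = 4*L**2 (G(L) = (2*L)*(2*L) = 4*L**2)
32 + ((6 + G(N))*6)*25 = 32 + ((6 + 4*(-3)**2)*6)*25 = 32 + ((6 + 4*9)*6)*25 = 32 + ((6 + 36)*6)*25 = 32 + (42*6)*25 = 32 + 252*25 = 32 + 6300 = 6332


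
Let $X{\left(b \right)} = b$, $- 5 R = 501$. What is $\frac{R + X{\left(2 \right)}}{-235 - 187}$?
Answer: $\frac{491}{2110} \approx 0.2327$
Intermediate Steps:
$R = - \frac{501}{5}$ ($R = \left(- \frac{1}{5}\right) 501 = - \frac{501}{5} \approx -100.2$)
$\frac{R + X{\left(2 \right)}}{-235 - 187} = \frac{- \frac{501}{5} + 2}{-235 - 187} = - \frac{491}{5 \left(-422\right)} = \left(- \frac{491}{5}\right) \left(- \frac{1}{422}\right) = \frac{491}{2110}$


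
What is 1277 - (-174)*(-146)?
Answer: -24127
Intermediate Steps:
1277 - (-174)*(-146) = 1277 - 58*438 = 1277 - 25404 = -24127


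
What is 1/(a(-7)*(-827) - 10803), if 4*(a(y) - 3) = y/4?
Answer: -16/206755 ≈ -7.7386e-5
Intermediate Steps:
a(y) = 3 + y/16 (a(y) = 3 + (y/4)/4 = 3 + y/16)
1/(a(-7)*(-827) - 10803) = 1/((3 + (1/16)*(-7))*(-827) - 10803) = 1/((3 - 7/16)*(-827) - 10803) = 1/((41/16)*(-827) - 10803) = 1/(-33907/16 - 10803) = 1/(-206755/16) = -16/206755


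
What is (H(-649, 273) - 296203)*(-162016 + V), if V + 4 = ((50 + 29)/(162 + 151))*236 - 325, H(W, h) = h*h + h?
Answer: 11246139292741/313 ≈ 3.5930e+10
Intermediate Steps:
H(W, h) = h + h² (H(W, h) = h² + h = h + h²)
V = -84333/313 (V = -4 + (((50 + 29)/(162 + 151))*236 - 325) = -4 + ((79/313)*236 - 325) = -4 + (18644/313 - 325) = -4 - 83081/313 = -84333/313 ≈ -269.43)
(H(-649, 273) - 296203)*(-162016 + V) = (273*(1 + 273) - 296203)*(-162016 - 84333/313) = (273*274 - 296203)*(-50795341/313) = (74802 - 296203)*(-50795341/313) = -221401*(-50795341/313) = 11246139292741/313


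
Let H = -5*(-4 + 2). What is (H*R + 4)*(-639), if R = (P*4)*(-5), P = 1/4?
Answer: 29394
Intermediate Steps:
P = ¼ ≈ 0.25000
H = 10 (H = -5*(-2) = 10)
R = -5 (R = ((¼)*4)*(-5) = 1*(-5) = -5)
(H*R + 4)*(-639) = (10*(-5) + 4)*(-639) = (-50 + 4)*(-639) = -46*(-639) = 29394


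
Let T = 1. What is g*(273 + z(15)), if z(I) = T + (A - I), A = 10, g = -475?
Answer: -127775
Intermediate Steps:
z(I) = 11 - I (z(I) = 1 + (10 - I) = 11 - I)
g*(273 + z(15)) = -475*(273 + (11 - 1*15)) = -475*(273 + (11 - 15)) = -475*(273 - 4) = -475*269 = -127775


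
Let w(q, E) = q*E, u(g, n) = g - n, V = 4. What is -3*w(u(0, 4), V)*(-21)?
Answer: -1008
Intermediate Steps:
w(q, E) = E*q
-3*w(u(0, 4), V)*(-21) = -12*(0 - 1*4)*(-21) = -12*(0 - 4)*(-21) = -12*(-4)*(-21) = -3*(-16)*(-21) = 48*(-21) = -1008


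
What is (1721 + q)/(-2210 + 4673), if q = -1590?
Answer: 131/2463 ≈ 0.053187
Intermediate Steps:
(1721 + q)/(-2210 + 4673) = (1721 - 1590)/(-2210 + 4673) = 131/2463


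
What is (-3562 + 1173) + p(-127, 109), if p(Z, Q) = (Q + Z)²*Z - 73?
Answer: -43610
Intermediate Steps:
p(Z, Q) = -73 + Z*(Q + Z)² (p(Z, Q) = Z*(Q + Z)² - 73 = -73 + Z*(Q + Z)²)
(-3562 + 1173) + p(-127, 109) = (-3562 + 1173) + (-73 - 127*(109 - 127)²) = -2389 + (-73 - 127*(-18)²) = -2389 + (-73 - 127*324) = -2389 + (-73 - 41148) = -2389 - 41221 = -43610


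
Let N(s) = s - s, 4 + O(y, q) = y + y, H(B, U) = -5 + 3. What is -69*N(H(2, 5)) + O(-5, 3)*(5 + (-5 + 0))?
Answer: 0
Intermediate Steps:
H(B, U) = -2
O(y, q) = -4 + 2*y (O(y, q) = -4 + (y + y) = -4 + 2*y)
N(s) = 0
-69*N(H(2, 5)) + O(-5, 3)*(5 + (-5 + 0)) = -69*0 + (-4 + 2*(-5))*(5 + (-5 + 0)) = 0 + (-4 - 10)*(5 - 5) = 0 - 14*0 = 0 + 0 = 0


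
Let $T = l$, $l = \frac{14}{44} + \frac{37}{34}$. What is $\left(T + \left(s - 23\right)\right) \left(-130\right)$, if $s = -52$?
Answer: $\frac{1789060}{187} \approx 9567.2$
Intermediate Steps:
$l = \frac{263}{187}$ ($l = 14 \cdot \frac{1}{44} + 37 \cdot \frac{1}{34} = \frac{7}{22} + \frac{37}{34} = \frac{263}{187} \approx 1.4064$)
$T = \frac{263}{187} \approx 1.4064$
$\left(T + \left(s - 23\right)\right) \left(-130\right) = \left(\frac{263}{187} - 75\right) \left(-130\right) = \left(- \frac{13762}{187}\right) \left(-130\right) = \frac{1789060}{187}$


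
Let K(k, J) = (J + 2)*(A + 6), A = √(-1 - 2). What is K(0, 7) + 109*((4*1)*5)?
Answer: 2234 + 9*I*√3 ≈ 2234.0 + 15.588*I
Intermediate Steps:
A = I*√3 (A = √(-3) = I*√3 ≈ 1.732*I)
K(k, J) = (2 + J)*(6 + I*√3) (K(k, J) = (J + 2)*(I*√3 + 6) = (2 + J)*(6 + I*√3))
K(0, 7) + 109*((4*1)*5) = (12 + 6*7 + 2*I*√3 + I*7*√3) + 109*((4*1)*5) = (12 + 42 + 2*I*√3 + 7*I*√3) + 109*(4*5) = (54 + 9*I*√3) + 109*20 = (54 + 9*I*√3) + 2180 = 2234 + 9*I*√3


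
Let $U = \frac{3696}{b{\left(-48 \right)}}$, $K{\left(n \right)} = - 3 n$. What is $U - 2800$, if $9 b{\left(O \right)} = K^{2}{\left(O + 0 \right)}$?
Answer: $- \frac{134323}{48} \approx -2798.4$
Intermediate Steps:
$b{\left(O \right)} = O^{2}$ ($b{\left(O \right)} = \frac{\left(- 3 \left(O + 0\right)\right)^{2}}{9} = \frac{\left(- 3 O\right)^{2}}{9} = \frac{9 O^{2}}{9} = O^{2}$)
$U = \frac{77}{48}$ ($U = \frac{3696}{\left(-48\right)^{2}} = \frac{3696}{2304} = 3696 \cdot \frac{1}{2304} = \frac{77}{48} \approx 1.6042$)
$U - 2800 = \frac{77}{48} - 2800 = - \frac{134323}{48}$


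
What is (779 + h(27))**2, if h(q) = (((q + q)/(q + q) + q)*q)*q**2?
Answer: 304596921409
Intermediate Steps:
h(q) = q**3*(1 + q) (h(q) = (((2*q)/((2*q)) + q)*q)*q**2 = (((2*q)*(1/(2*q)) + q)*q)*q**2 = ((1 + q)*q)*q**2 = (q*(1 + q))*q**2 = q**3*(1 + q))
(779 + h(27))**2 = (779 + 27**3*(1 + 27))**2 = (779 + 19683*28)**2 = (779 + 551124)**2 = 551903**2 = 304596921409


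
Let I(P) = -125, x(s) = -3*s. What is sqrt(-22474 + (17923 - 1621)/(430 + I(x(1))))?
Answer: 2*I*sqrt(521417935)/305 ≈ 149.73*I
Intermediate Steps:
sqrt(-22474 + (17923 - 1621)/(430 + I(x(1)))) = sqrt(-22474 + (17923 - 1621)/(430 - 125)) = sqrt(-22474 + 16302/305) = sqrt(-6838268/305) = 2*I*sqrt(521417935)/305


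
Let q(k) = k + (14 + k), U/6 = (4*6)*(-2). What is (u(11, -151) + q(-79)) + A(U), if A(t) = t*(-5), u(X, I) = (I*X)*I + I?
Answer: 251956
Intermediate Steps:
u(X, I) = I + X*I**2 (u(X, I) = X*I**2 + I = I + X*I**2)
U = -288 (U = 6*((4*6)*(-2)) = 6*(24*(-2)) = 6*(-48) = -288)
A(t) = -5*t
q(k) = 14 + 2*k
(u(11, -151) + q(-79)) + A(U) = (-151*(1 - 151*11) + (14 + 2*(-79))) - 5*(-288) = (-151*(1 - 1661) + (14 - 158)) + 1440 = (-151*(-1660) - 144) + 1440 = (250660 - 144) + 1440 = 250516 + 1440 = 251956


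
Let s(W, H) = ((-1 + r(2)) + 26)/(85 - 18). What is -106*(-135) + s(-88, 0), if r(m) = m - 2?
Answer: 958795/67 ≈ 14310.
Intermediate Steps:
r(m) = -2 + m
s(W, H) = 25/67 (s(W, H) = ((-1 + (-2 + 2)) + 26)/(85 - 18) = ((-1 + 0) + 26)/67 = (-1 + 26)*(1/67) = 25*(1/67) = 25/67)
-106*(-135) + s(-88, 0) = -106*(-135) + 25/67 = 14310 + 25/67 = 958795/67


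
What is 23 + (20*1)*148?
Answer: 2983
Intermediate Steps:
23 + (20*1)*148 = 23 + 20*148 = 23 + 2960 = 2983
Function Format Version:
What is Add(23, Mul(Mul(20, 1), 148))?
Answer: 2983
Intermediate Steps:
Add(23, Mul(Mul(20, 1), 148)) = Add(23, Mul(20, 148)) = Add(23, 2960) = 2983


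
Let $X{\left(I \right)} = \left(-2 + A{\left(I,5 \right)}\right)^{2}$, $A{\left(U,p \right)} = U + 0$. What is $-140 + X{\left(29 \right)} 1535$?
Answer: $1118875$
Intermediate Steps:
$A{\left(U,p \right)} = U$
$X{\left(I \right)} = \left(-2 + I\right)^{2}$
$-140 + X{\left(29 \right)} 1535 = -140 + \left(-2 + 29\right)^{2} \cdot 1535 = -140 + 27^{2} \cdot 1535 = -140 + 729 \cdot 1535 = -140 + 1119015 = 1118875$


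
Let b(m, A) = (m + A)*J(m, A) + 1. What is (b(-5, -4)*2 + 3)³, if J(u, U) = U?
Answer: 456533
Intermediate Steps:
b(m, A) = 1 + A*(A + m) (b(m, A) = (m + A)*A + 1 = (A + m)*A + 1 = A*(A + m) + 1 = 1 + A*(A + m))
(b(-5, -4)*2 + 3)³ = ((1 + (-4)² - 4*(-5))*2 + 3)³ = ((1 + 16 + 20)*2 + 3)³ = (37*2 + 3)³ = (74 + 3)³ = 77³ = 456533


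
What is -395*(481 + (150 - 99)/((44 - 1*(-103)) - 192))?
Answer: -568642/3 ≈ -1.8955e+5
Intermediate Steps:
-395*(481 + (150 - 99)/((44 - 1*(-103)) - 192)) = -395*(481 + 51/((44 + 103) - 192)) = -395*(481 + 51/(147 - 192)) = -395*(481 + 51/(-45)) = -395*(481 + 51*(-1/45)) = -395*(481 - 17/15) = -395*7198/15 = -568642/3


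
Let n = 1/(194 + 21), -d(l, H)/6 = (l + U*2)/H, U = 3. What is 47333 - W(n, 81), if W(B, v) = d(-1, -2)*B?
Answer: 2035316/43 ≈ 47333.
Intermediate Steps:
d(l, H) = -6*(6 + l)/H (d(l, H) = -6*(l + 3*2)/H = -6*(l + 6)/H = -6*(6 + l)/H)
n = 1/215 ≈ 0.0046512
W(B, v) = 15*B (W(B, v) = (6*(-6 - 1*(-1))/(-2))*B = (6*(-½)*(-6 + 1))*B = (6*(-½)*(-5))*B = 15*B)
47333 - W(n, 81) = 47333 - 15/215 = 47333 - 1*3/43 = 47333 - 3/43 = 2035316/43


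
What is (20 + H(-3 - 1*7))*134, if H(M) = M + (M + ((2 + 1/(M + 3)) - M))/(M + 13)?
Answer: 29882/21 ≈ 1423.0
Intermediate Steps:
H(M) = M + (2 + 1/(3 + M))/(13 + M) (H(M) = M + (M + ((2 + 1/(3 + M)) - M))/(13 + M) = M + (M + (2 + 1/(3 + M) - M))/(13 + M) = M + (2 + 1/(3 + M))/(13 + M))
(20 + H(-3 - 1*7))*134 = (20 + (7 + (-3 - 1*7)**3 + 16*(-3 - 1*7)**2 + 41*(-3 - 1*7))/(39 + (-3 - 1*7)**2 + 16*(-3 - 1*7)))*134 = (20 + (7 + (-3 - 7)**3 + 16*(-3 - 7)**2 + 41*(-3 - 7))/(39 + (-3 - 7)**2 + 16*(-3 - 7)))*134 = (20 + (7 + (-10)**3 + 16*(-10)**2 + 41*(-10))/(39 + (-10)**2 + 16*(-10)))*134 = (20 + (7 - 1000 + 16*100 - 410)/(39 + 100 - 160))*134 = (20 + (7 - 1000 + 1600 - 410)/(-21))*134 = (20 - 1/21*197)*134 = (20 - 197/21)*134 = (223/21)*134 = 29882/21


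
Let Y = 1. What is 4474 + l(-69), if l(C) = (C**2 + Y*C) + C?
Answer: 9097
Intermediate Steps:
l(C) = C**2 + 2*C (l(C) = (C**2 + 1*C) + C = (C**2 + C) + C = (C + C**2) + C = C**2 + 2*C)
4474 + l(-69) = 4474 - 69*(2 - 69) = 4474 - 69*(-67) = 4474 + 4623 = 9097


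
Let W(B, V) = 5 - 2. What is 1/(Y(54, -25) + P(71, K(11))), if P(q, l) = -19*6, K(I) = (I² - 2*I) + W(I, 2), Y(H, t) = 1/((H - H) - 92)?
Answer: -92/10489 ≈ -0.0087711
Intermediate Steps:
W(B, V) = 3
Y(H, t) = -1/92 (Y(H, t) = 1/(0 - 92) = 1/(-92) = -1/92)
K(I) = 3 + I² - 2*I (K(I) = (I² - 2*I) + 3 = 3 + I² - 2*I)
P(q, l) = -114
1/(Y(54, -25) + P(71, K(11))) = 1/(-1/92 - 114) = 1/(-10489/92) = -92/10489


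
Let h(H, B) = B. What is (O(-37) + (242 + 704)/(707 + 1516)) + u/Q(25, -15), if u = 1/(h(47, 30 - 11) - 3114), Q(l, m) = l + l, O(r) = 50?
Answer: 17346853777/344009250 ≈ 50.426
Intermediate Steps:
Q(l, m) = 2*l
u = -1/3095 (u = 1/((30 - 11) - 3114) = 1/(19 - 3114) = 1/(-3095) = -1/3095 ≈ -0.00032310)
(O(-37) + (242 + 704)/(707 + 1516)) + u/Q(25, -15) = (50 + (242 + 704)/(707 + 1516)) - 1/(3095*(2*25)) = (50 + 946/2223) - 1/3095/50 = (50 + 946*(1/2223)) - 1/3095*1/50 = (50 + 946/2223) - 1/154750 = 112096/2223 - 1/154750 = 17346853777/344009250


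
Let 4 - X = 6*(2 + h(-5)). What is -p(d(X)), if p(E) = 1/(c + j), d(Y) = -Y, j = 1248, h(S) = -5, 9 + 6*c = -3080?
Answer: -6/4399 ≈ -0.0013639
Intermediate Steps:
c = -3089/6 (c = -3/2 + (⅙)*(-3080) = -3/2 - 1540/3 = -3089/6 ≈ -514.83)
X = 22 (X = 4 - 6*(2 - 5) = 4 - 6*(-3) = 4 - 1*(-18) = 4 + 18 = 22)
p(E) = 6/4399 (p(E) = 1/(-3089/6 + 1248) = 1/(4399/6) = 6/4399)
-p(d(X)) = -1*6/4399 = -6/4399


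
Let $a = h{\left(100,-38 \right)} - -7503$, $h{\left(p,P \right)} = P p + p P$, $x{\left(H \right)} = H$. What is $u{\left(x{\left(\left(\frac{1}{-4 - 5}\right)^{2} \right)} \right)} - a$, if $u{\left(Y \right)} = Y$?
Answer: $\frac{7858}{81} \approx 97.012$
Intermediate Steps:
$h{\left(p,P \right)} = 2 P p$ ($h{\left(p,P \right)} = P p + P p = 2 P p$)
$a = -97$ ($a = 2 \left(-38\right) 100 - -7503 = -7600 + 7503 = -97$)
$u{\left(x{\left(\left(\frac{1}{-4 - 5}\right)^{2} \right)} \right)} - a = \left(\frac{1}{-4 - 5}\right)^{2} - -97 = \left(\frac{1}{-9}\right)^{2} + 97 = \left(- \frac{1}{9}\right)^{2} + 97 = \frac{1}{81} + 97 = \frac{7858}{81}$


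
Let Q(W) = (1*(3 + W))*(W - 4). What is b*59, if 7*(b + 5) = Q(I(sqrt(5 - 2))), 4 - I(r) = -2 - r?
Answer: -118 + 649*sqrt(3)/7 ≈ 42.586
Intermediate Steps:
I(r) = 6 + r (I(r) = 4 - (-2 - r) = 4 + (2 + r) = 6 + r)
Q(W) = (-4 + W)*(3 + W) (Q(W) = (3 + W)*(-4 + W) = (-4 + W)*(3 + W))
b = -53/7 - sqrt(3)/7 + (6 + sqrt(3))**2/7 (b = -5 + (-12 + (6 + sqrt(5 - 2))**2 - (6 + sqrt(5 - 2)))/7 = -5 + (-12 + (6 + sqrt(3))**2 - (6 + sqrt(3)))/7 = -5 + (-12 + (6 + sqrt(3))**2 + (-6 - sqrt(3)))/7 = -5 + (-18 + (6 + sqrt(3))**2 - sqrt(3))/7 = -5 + (-18/7 - sqrt(3)/7 + (6 + sqrt(3))**2/7) = -53/7 - sqrt(3)/7 + (6 + sqrt(3))**2/7 ≈ 0.72179)
b*59 = (-2 + 11*sqrt(3)/7)*59 = -118 + 649*sqrt(3)/7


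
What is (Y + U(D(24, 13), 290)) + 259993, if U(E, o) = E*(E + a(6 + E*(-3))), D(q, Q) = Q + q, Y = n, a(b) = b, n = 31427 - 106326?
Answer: 182578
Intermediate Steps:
n = -74899
Y = -74899
U(E, o) = E*(6 - 2*E) (U(E, o) = E*(E + (6 + E*(-3))) = E*(E + (6 - 3*E)) = E*(6 - 2*E))
(Y + U(D(24, 13), 290)) + 259993 = (-74899 + 2*(13 + 24)*(3 - (13 + 24))) + 259993 = (-74899 + 2*37*(3 - 1*37)) + 259993 = (-74899 + 2*37*(3 - 37)) + 259993 = (-74899 + 2*37*(-34)) + 259993 = (-74899 - 2516) + 259993 = -77415 + 259993 = 182578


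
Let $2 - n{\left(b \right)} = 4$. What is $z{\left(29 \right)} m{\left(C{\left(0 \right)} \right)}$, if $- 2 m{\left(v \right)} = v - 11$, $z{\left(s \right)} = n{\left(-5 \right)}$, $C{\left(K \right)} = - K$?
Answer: $-11$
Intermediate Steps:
$n{\left(b \right)} = -2$ ($n{\left(b \right)} = 2 - 4 = -2$)
$z{\left(s \right)} = -2$
$m{\left(v \right)} = \frac{11}{2} - \frac{v}{2}$ ($m{\left(v \right)} = - \frac{v - 11}{2} = - \frac{-11 + v}{2} = \frac{11}{2} - \frac{v}{2}$)
$z{\left(29 \right)} m{\left(C{\left(0 \right)} \right)} = - 2 \left(\frac{11}{2} - \frac{\left(-1\right) 0}{2}\right) = - 2 \left(\frac{11}{2} - 0\right) = - 2 \left(\frac{11}{2} + 0\right) = \left(-2\right) \frac{11}{2} = -11$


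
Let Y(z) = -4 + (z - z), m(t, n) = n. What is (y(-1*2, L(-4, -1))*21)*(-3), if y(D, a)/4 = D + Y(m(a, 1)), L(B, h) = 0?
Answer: 1512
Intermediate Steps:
Y(z) = -4 (Y(z) = -4 + 0 = -4)
y(D, a) = -16 + 4*D (y(D, a) = 4*(D - 4) = 4*(-4 + D) = -16 + 4*D)
(y(-1*2, L(-4, -1))*21)*(-3) = ((-16 + 4*(-1*2))*21)*(-3) = ((-16 + 4*(-2))*21)*(-3) = ((-16 - 8)*21)*(-3) = -24*21*(-3) = -504*(-3) = 1512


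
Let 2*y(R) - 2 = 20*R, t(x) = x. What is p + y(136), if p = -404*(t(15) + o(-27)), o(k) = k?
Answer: 6209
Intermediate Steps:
y(R) = 1 + 10*R (y(R) = 1 + (20*R)/2 = 1 + 10*R)
p = 4848 (p = -404*(15 - 27) = -404*(-12) = 4848)
p + y(136) = 4848 + (1 + 10*136) = 4848 + (1 + 1360) = 4848 + 1361 = 6209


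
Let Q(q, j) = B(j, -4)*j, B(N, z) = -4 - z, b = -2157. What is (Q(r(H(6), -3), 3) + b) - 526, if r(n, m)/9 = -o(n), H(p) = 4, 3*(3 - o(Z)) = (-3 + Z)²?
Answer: -2683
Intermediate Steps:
o(Z) = 3 - (-3 + Z)²/3
r(n, m) = -3*n*(6 - n) (r(n, m) = 9*(-n*(6 - n)/3) = -3*n*(6 - n))
Q(q, j) = 0 (Q(q, j) = (-4 - 1*(-4))*j = (-4 + 4)*j = 0*j = 0)
(Q(r(H(6), -3), 3) + b) - 526 = (0 - 2157) - 526 = -2157 - 526 = -2683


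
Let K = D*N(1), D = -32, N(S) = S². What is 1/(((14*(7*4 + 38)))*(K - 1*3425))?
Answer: -1/3194268 ≈ -3.1306e-7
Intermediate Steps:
K = -32 (K = -32*1² = -32*1 = -32)
1/(((14*(7*4 + 38)))*(K - 1*3425)) = 1/(((14*(7*4 + 38)))*(-32 - 1*3425)) = 1/(((14*(28 + 38)))*(-32 - 3425)) = 1/((14*66)*(-3457)) = -1/3457/924 = (1/924)*(-1/3457) = -1/3194268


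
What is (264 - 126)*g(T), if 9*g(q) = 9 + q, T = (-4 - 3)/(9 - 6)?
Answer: 920/9 ≈ 102.22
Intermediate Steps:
T = -7/3 ≈ -2.3333
g(q) = 1 + q/9 (g(q) = (9 + q)/9 = 1 + q/9)
(264 - 126)*g(T) = (264 - 126)*(1 + (1/9)*(-7/3)) = 138*(1 - 7/27) = 138*(20/27) = 920/9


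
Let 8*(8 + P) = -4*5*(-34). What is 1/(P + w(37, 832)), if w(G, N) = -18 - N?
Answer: -1/773 ≈ -0.0012937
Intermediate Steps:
P = 77 (P = -8 + (-4*5*(-34))/8 = -8 + (-20*(-34))/8 = -8 + (⅛)*680 = -8 + 85 = 77)
1/(P + w(37, 832)) = 1/(77 + (-18 - 1*832)) = 1/(77 + (-18 - 832)) = 1/(77 - 850) = 1/(-773) = -1/773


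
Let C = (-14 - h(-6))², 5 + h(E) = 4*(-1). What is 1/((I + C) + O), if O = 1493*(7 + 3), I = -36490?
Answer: -1/21535 ≈ -4.6436e-5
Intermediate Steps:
h(E) = -9 (h(E) = -5 + 4*(-1) = -5 - 4 = -9)
O = 14930 (O = 1493*10 = 14930)
C = 25 (C = (-14 - 1*(-9))² = (-14 + 9)² = (-5)² = 25)
1/((I + C) + O) = 1/((-36490 + 25) + 14930) = 1/(-36465 + 14930) = 1/(-21535) = -1/21535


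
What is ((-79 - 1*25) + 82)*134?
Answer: -2948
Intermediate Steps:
((-79 - 1*25) + 82)*134 = ((-79 - 25) + 82)*134 = (-104 + 82)*134 = -22*134 = -2948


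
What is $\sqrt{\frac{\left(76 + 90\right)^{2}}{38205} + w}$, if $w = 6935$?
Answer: $\frac{11 \sqrt{9296172195}}{12735} \approx 83.281$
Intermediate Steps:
$\sqrt{\frac{\left(76 + 90\right)^{2}}{38205} + w} = \sqrt{\frac{\left(76 + 90\right)^{2}}{38205} + 6935} = \sqrt{166^{2} \cdot \frac{1}{38205} + 6935} = \sqrt{27556 \cdot \frac{1}{38205} + 6935} = \sqrt{\frac{27556}{38205} + 6935} = \sqrt{\frac{264979231}{38205}} = \frac{11 \sqrt{9296172195}}{12735}$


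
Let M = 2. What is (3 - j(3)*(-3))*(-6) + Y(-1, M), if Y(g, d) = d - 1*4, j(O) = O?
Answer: -74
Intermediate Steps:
Y(g, d) = -4 + d (Y(g, d) = d - 4 = -4 + d)
(3 - j(3)*(-3))*(-6) + Y(-1, M) = (3 - 3*(-3))*(-6) + (-4 + 2) = (3 - 1*(-9))*(-6) - 2 = (3 + 9)*(-6) - 2 = 12*(-6) - 2 = -72 - 2 = -74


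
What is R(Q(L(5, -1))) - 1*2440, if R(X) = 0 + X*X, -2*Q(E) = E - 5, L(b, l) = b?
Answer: -2440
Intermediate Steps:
Q(E) = 5/2 - E/2 (Q(E) = -(E - 5)/2 = -(-5 + E)/2 = 5/2 - E/2)
R(X) = X**2 (R(X) = 0 + X**2 = X**2)
R(Q(L(5, -1))) - 1*2440 = (5/2 - 1/2*5)**2 - 1*2440 = (5/2 - 5/2)**2 - 2440 = 0**2 - 2440 = 0 - 2440 = -2440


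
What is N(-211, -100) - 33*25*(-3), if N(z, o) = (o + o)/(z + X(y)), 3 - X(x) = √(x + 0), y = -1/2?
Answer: 214242475/86529 - 200*I*√2/86529 ≈ 2476.0 - 0.0032688*I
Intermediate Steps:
y = -½ (y = -1*½ = -½ ≈ -0.50000)
X(x) = 3 - √x (X(x) = 3 - √(x + 0) = 3 - √x)
N(z, o) = 2*o/(3 + z - I*√2/2) (N(z, o) = (o + o)/(z + (3 - √(-½))) = (2*o)/(z + (3 - I*√2/2)) = (2*o)/(3 + z - I*√2/2) = 2*o/(3 + z - I*√2/2))
N(-211, -100) - 33*25*(-3) = 4*(-100)/(6 + 2*(-211) - I*√2) - 33*25*(-3) = 4*(-100)/(6 - 422 - I*√2) - 825*(-3) = 4*(-100)/(-416 - I*√2) - 1*(-2475) = -400/(-416 - I*√2) + 2475 = 2475 - 400/(-416 - I*√2)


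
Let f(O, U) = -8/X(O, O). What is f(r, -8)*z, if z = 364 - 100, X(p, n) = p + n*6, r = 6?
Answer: -352/7 ≈ -50.286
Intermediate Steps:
X(p, n) = p + 6*n
f(O, U) = -8/(7*O) (f(O, U) = -8/(O + 6*O) = -8*1/(7*O) = -8/(7*O))
z = 264
f(r, -8)*z = -8/7/6*264 = -8/7*1/6*264 = -4/21*264 = -352/7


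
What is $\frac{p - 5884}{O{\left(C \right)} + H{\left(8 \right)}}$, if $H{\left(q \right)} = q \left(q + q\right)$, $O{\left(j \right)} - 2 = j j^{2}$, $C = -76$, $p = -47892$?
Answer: $\frac{26888}{219423} \approx 0.12254$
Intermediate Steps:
$O{\left(j \right)} = 2 + j^{3}$ ($O{\left(j \right)} = 2 + j j^{2} = 2 + j^{3}$)
$H{\left(q \right)} = 2 q^{2}$ ($H{\left(q \right)} = q 2 q = 2 q^{2}$)
$\frac{p - 5884}{O{\left(C \right)} + H{\left(8 \right)}} = \frac{-47892 - 5884}{\left(2 + \left(-76\right)^{3}\right) + 2 \cdot 8^{2}} = - \frac{53776}{\left(2 - 438976\right) + 2 \cdot 64} = - \frac{53776}{-438974 + 128} = - \frac{53776}{-438846} = \left(-53776\right) \left(- \frac{1}{438846}\right) = \frac{26888}{219423}$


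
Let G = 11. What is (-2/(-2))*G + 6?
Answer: 17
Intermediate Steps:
(-2/(-2))*G + 6 = -2/(-2)*11 + 6 = -2*(-½)*11 + 6 = 1*11 + 6 = 11 + 6 = 17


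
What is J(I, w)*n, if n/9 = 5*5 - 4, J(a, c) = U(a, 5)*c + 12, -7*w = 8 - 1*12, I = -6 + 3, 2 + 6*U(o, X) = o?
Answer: 2178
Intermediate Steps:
U(o, X) = -⅓ + o/6
I = -3
w = 4/7 (w = -(8 - 1*12)/7 = -(8 - 12)/7 = -⅐*(-4) = 4/7 ≈ 0.57143)
J(a, c) = 12 + c*(-⅓ + a/6) (J(a, c) = (-⅓ + a/6)*c + 12 = c*(-⅓ + a/6) + 12 = 12 + c*(-⅓ + a/6))
n = 189 (n = 9*(5*5 - 4) = 9*(25 - 4) = 9*21 = 189)
J(I, w)*n = (12 + (⅙)*(4/7)*(-2 - 3))*189 = (12 + (⅙)*(4/7)*(-5))*189 = (12 - 10/21)*189 = (242/21)*189 = 2178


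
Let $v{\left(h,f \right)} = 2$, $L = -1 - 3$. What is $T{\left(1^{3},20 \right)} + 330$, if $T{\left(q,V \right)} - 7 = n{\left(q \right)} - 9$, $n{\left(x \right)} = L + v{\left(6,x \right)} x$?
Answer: $326$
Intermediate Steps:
$L = -4$ ($L = -1 - 3 = -4$)
$n{\left(x \right)} = -4 + 2 x$
$T{\left(q,V \right)} = -6 + 2 q$ ($T{\left(q,V \right)} = 7 + \left(\left(-4 + 2 q\right) - 9\right) = 7 + \left(-13 + 2 q\right) = -6 + 2 q$)
$T{\left(1^{3},20 \right)} + 330 = \left(-6 + 2 \cdot 1^{3}\right) + 330 = \left(-6 + 2 \cdot 1\right) + 330 = \left(-6 + 2\right) + 330 = -4 + 330 = 326$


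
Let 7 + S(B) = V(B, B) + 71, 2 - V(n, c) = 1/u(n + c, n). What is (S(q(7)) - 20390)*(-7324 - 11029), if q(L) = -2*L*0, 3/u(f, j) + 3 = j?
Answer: 372988019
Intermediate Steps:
u(f, j) = 3/(-3 + j)
V(n, c) = 3 - n/3 (V(n, c) = 2 - 1/(3/(-3 + n)) = 2 - (-1 + n/3) = 2 + (1 - n/3) = 3 - n/3)
q(L) = 0
S(B) = 67 - B/3 (S(B) = -7 + ((3 - B/3) + 71) = -7 + (74 - B/3) = 67 - B/3)
(S(q(7)) - 20390)*(-7324 - 11029) = ((67 - ⅓*0) - 20390)*(-7324 - 11029) = ((67 + 0) - 20390)*(-18353) = (67 - 20390)*(-18353) = -20323*(-18353) = 372988019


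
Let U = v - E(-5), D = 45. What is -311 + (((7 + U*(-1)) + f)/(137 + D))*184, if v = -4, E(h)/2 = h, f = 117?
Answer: -17445/91 ≈ -191.70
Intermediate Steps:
E(h) = 2*h
U = 6 (U = -4 - 2*(-5) = -4 - 1*(-10) = -4 + 10 = 6)
-311 + (((7 + U*(-1)) + f)/(137 + D))*184 = -311 + (((7 + 6*(-1)) + 117)/(137 + 45))*184 = -311 + (((7 - 6) + 117)/182)*184 = -311 + ((1 + 117)*(1/182))*184 = -311 + (118*(1/182))*184 = -311 + (59/91)*184 = -311 + 10856/91 = -17445/91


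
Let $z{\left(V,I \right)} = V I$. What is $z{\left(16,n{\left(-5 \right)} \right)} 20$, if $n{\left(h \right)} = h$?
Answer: $-1600$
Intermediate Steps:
$z{\left(V,I \right)} = I V$
$z{\left(16,n{\left(-5 \right)} \right)} 20 = \left(-5\right) 16 \cdot 20 = \left(-80\right) 20 = -1600$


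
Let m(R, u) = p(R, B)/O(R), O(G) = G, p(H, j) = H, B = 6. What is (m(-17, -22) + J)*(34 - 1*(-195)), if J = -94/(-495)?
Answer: 134881/495 ≈ 272.49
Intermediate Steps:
m(R, u) = 1 (m(R, u) = R/R = 1)
J = 94/495 (J = -94*(-1/495) = 94/495 ≈ 0.18990)
(m(-17, -22) + J)*(34 - 1*(-195)) = (1 + 94/495)*(34 - 1*(-195)) = 589*(34 + 195)/495 = (589/495)*229 = 134881/495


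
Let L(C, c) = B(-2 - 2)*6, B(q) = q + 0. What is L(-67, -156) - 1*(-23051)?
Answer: 23027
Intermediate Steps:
B(q) = q
L(C, c) = -24 (L(C, c) = (-2 - 2)*6 = -4*6 = -24)
L(-67, -156) - 1*(-23051) = -24 - 1*(-23051) = -24 + 23051 = 23027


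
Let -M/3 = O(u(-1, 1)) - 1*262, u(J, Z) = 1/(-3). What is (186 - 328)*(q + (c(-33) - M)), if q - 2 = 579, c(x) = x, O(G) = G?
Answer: 33938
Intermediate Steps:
u(J, Z) = -1/3
q = 581 (q = 2 + 579 = 581)
M = 787 (M = -3*(-1/3 - 1*262) = -3*(-1/3 - 262) = -3*(-787/3) = 787)
(186 - 328)*(q + (c(-33) - M)) = (186 - 328)*(581 + (-33 - 1*787)) = -142*(581 + (-33 - 787)) = -142*(581 - 820) = -142*(-239) = 33938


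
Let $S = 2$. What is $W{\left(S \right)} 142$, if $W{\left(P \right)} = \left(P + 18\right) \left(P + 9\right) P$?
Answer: $62480$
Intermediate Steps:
$W{\left(P \right)} = P \left(9 + P\right) \left(18 + P\right)$ ($W{\left(P \right)} = \left(18 + P\right) \left(9 + P\right) P = \left(9 + P\right) \left(18 + P\right) P = P \left(9 + P\right) \left(18 + P\right)$)
$W{\left(S \right)} 142 = 2 \left(162 + 2^{2} + 27 \cdot 2\right) 142 = 2 \left(162 + 4 + 54\right) 142 = 2 \cdot 220 \cdot 142 = 440 \cdot 142 = 62480$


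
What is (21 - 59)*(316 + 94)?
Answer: -15580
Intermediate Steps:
(21 - 59)*(316 + 94) = -38*410 = -15580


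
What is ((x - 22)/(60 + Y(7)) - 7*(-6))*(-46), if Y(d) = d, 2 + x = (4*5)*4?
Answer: -132020/67 ≈ -1970.4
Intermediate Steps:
x = 78 (x = -2 + (4*5)*4 = -2 + 20*4 = -2 + 80 = 78)
((x - 22)/(60 + Y(7)) - 7*(-6))*(-46) = ((78 - 22)/(60 + 7) - 7*(-6))*(-46) = (56/67 + 42)*(-46) = (2870/67)*(-46) = -132020/67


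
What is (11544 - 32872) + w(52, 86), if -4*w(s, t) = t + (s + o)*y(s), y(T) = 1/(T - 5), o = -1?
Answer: -4013757/188 ≈ -21350.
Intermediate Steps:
y(T) = 1/(-5 + T)
w(s, t) = -t/4 - (-1 + s)/(4*(-5 + s)) (w(s, t) = -(t + (s - 1)/(-5 + s))/4 = -(t + (-1 + s)/(-5 + s))/4 = -t/4 - (-1 + s)/(4*(-5 + s)))
(11544 - 32872) + w(52, 86) = (11544 - 32872) + (1 - 1*52 - 1*86*(-5 + 52))/(4*(-5 + 52)) = -21328 + (¼)*(1 - 52 - 1*86*47)/47 = -21328 + (¼)*(1/47)*(1 - 52 - 4042) = -21328 + (¼)*(1/47)*(-4093) = -21328 - 4093/188 = -4013757/188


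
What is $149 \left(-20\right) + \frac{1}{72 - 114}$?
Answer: $- \frac{125161}{42} \approx -2980.0$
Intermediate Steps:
$149 \left(-20\right) + \frac{1}{72 - 114} = -2980 + \frac{1}{-42} = -2980 - \frac{1}{42} = - \frac{125161}{42}$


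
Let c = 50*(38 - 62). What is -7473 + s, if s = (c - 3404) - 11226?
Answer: -23303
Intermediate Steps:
c = -1200 (c = 50*(-24) = -1200)
s = -15830 (s = (-1200 - 3404) - 11226 = -4604 - 11226 = -15830)
-7473 + s = -7473 - 15830 = -23303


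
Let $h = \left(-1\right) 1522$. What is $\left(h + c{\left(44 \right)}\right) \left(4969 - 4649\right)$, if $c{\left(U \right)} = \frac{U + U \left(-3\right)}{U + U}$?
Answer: $-487360$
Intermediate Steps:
$c{\left(U \right)} = -1$ ($c{\left(U \right)} = \frac{U - 3 U}{2 U} = - 2 U \frac{1}{2 U} = -1$)
$h = -1522$
$\left(h + c{\left(44 \right)}\right) \left(4969 - 4649\right) = \left(-1522 - 1\right) \left(4969 - 4649\right) = \left(-1523\right) 320 = -487360$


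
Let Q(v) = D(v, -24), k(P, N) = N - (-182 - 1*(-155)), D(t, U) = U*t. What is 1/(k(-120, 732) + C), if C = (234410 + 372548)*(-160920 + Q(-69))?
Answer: -1/96666558153 ≈ -1.0345e-11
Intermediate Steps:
k(P, N) = 27 + N (k(P, N) = N - (-182 + 155) = N - 1*(-27) = N + 27 = 27 + N)
Q(v) = -24*v
C = -96666558912 (C = (234410 + 372548)*(-160920 - 24*(-69)) = 606958*(-160920 + 1656) = 606958*(-159264) = -96666558912)
1/(k(-120, 732) + C) = 1/((27 + 732) - 96666558912) = 1/(759 - 96666558912) = 1/(-96666558153) = -1/96666558153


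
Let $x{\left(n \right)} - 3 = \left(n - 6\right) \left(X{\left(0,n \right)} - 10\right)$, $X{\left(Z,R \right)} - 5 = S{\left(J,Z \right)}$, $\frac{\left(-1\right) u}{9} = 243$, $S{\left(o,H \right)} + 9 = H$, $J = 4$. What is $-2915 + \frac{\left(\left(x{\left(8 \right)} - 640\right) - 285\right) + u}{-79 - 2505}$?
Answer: $- \frac{7529223}{2584} \approx -2913.8$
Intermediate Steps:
$S{\left(o,H \right)} = -9 + H$
$u = -2187$ ($u = \left(-9\right) 243 = -2187$)
$X{\left(Z,R \right)} = -4 + Z$ ($X{\left(Z,R \right)} = 5 + \left(-9 + Z\right) = -4 + Z$)
$x{\left(n \right)} = 87 - 14 n$ ($x{\left(n \right)} = 3 + \left(n - 6\right) \left(\left(-4 + 0\right) - 10\right) = 3 + \left(-6 + n\right) \left(-4 - 10\right) = 3 + \left(-6 + n\right) \left(-14\right) = 3 - \left(-84 + 14 n\right) = 87 - 14 n$)
$-2915 + \frac{\left(\left(x{\left(8 \right)} - 640\right) - 285\right) + u}{-79 - 2505} = -2915 + \frac{\left(\left(\left(87 - 112\right) - 640\right) - 285\right) - 2187}{-79 - 2505} = -2915 + \frac{\left(\left(\left(87 - 112\right) - 640\right) - 285\right) - 2187}{-2584} = -2915 + \left(\left(\left(-25 - 640\right) - 285\right) - 2187\right) \left(- \frac{1}{2584}\right) = -2915 + \left(\left(-665 - 285\right) - 2187\right) \left(- \frac{1}{2584}\right) = -2915 + \left(-950 - 2187\right) \left(- \frac{1}{2584}\right) = -2915 - - \frac{3137}{2584} = -2915 + \frac{3137}{2584} = - \frac{7529223}{2584}$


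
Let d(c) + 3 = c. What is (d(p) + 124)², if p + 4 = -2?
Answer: 13225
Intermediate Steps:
p = -6 (p = -4 - 2 = -6)
d(c) = -3 + c
(d(p) + 124)² = ((-3 - 6) + 124)² = (-9 + 124)² = 115² = 13225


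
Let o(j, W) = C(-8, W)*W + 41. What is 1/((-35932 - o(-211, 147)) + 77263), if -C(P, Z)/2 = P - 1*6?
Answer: 1/37174 ≈ 2.6901e-5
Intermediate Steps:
C(P, Z) = 12 - 2*P (C(P, Z) = -2*(P - 1*6) = -2*(P - 6) = -2*(-6 + P) = 12 - 2*P)
o(j, W) = 41 + 28*W (o(j, W) = (12 - 2*(-8))*W + 41 = (12 + 16)*W + 41 = 28*W + 41 = 41 + 28*W)
1/((-35932 - o(-211, 147)) + 77263) = 1/((-35932 - (41 + 28*147)) + 77263) = 1/((-35932 - (41 + 4116)) + 77263) = 1/((-35932 - 1*4157) + 77263) = 1/((-35932 - 4157) + 77263) = 1/(-40089 + 77263) = 1/37174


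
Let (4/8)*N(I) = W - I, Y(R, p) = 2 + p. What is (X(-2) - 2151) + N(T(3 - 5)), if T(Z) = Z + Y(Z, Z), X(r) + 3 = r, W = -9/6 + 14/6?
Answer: -6451/3 ≈ -2150.3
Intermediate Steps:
W = ⅚ (W = -9*⅙ + 14*(⅙) = -3/2 + 7/3 = ⅚ ≈ 0.83333)
X(r) = -3 + r
T(Z) = 2 + 2*Z (T(Z) = Z + (2 + Z) = 2 + 2*Z)
N(I) = 5/3 - 2*I (N(I) = 2*(⅚ - I) = 5/3 - 2*I)
(X(-2) - 2151) + N(T(3 - 5)) = ((-3 - 2) - 2151) + (5/3 - 2*(2 + 2*(3 - 5))) = (-5 - 2151) + (5/3 - 2*(2 + 2*(-2))) = -2156 + (5/3 - 2*(2 - 4)) = -2156 + (5/3 - 2*(-2)) = -2156 + (5/3 + 4) = -2156 + 17/3 = -6451/3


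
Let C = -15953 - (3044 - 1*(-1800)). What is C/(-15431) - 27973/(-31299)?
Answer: 1082576666/482974869 ≈ 2.2415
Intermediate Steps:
C = -20797 (C = -15953 - (3044 + 1800) = -15953 - 1*4844 = -15953 - 4844 = -20797)
C/(-15431) - 27973/(-31299) = -20797/(-15431) - 27973/(-31299) = -20797*(-1/15431) - 27973*(-1/31299) = 20797/15431 + 27973/31299 = 1082576666/482974869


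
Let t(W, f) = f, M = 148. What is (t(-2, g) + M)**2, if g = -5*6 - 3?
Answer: 13225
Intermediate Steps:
g = -33 (g = -30 - 3 = -33)
(t(-2, g) + M)**2 = (-33 + 148)**2 = 115**2 = 13225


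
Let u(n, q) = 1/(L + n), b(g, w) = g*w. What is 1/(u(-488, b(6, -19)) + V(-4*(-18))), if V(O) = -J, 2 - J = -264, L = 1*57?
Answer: -431/114647 ≈ -0.0037594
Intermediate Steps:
L = 57
J = 266 (J = 2 - 1*(-264) = 2 + 264 = 266)
V(O) = -266 (V(O) = -1*266 = -266)
u(n, q) = 1/(57 + n)
1/(u(-488, b(6, -19)) + V(-4*(-18))) = 1/(1/(57 - 488) - 266) = 1/(1/(-431) - 266) = 1/(-1/431 - 266) = 1/(-114647/431) = -431/114647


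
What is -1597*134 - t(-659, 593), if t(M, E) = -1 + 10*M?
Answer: -207407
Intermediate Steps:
-1597*134 - t(-659, 593) = -1597*134 - (-1 + 10*(-659)) = -213998 - (-1 - 6590) = -213998 - 1*(-6591) = -213998 + 6591 = -207407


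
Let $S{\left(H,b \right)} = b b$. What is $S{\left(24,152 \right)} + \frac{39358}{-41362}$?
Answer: $\frac{477794145}{20681} \approx 23103.0$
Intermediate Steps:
$S{\left(H,b \right)} = b^{2}$
$S{\left(24,152 \right)} + \frac{39358}{-41362} = 152^{2} + \frac{39358}{-41362} = 23104 + 39358 \left(- \frac{1}{41362}\right) = 23104 - \frac{19679}{20681} = \frac{477794145}{20681}$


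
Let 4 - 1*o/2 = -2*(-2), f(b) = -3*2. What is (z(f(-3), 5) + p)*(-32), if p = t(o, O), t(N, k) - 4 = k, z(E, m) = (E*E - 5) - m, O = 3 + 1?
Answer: -1088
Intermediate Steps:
O = 4
f(b) = -6
o = 0 (o = 8 - (-4)*(-2) = 8 - 2*4 = 8 - 8 = 0)
z(E, m) = -5 + E**2 - m (z(E, m) = (E**2 - 5) - m = (-5 + E**2) - m = -5 + E**2 - m)
t(N, k) = 4 + k
p = 8 (p = 4 + 4 = 8)
(z(f(-3), 5) + p)*(-32) = ((-5 + (-6)**2 - 1*5) + 8)*(-32) = ((-5 + 36 - 5) + 8)*(-32) = (26 + 8)*(-32) = 34*(-32) = -1088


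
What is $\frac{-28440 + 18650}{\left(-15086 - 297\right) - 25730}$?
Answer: $\frac{9790}{41113} \approx 0.23812$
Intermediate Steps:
$\frac{-28440 + 18650}{\left(-15086 - 297\right) - 25730} = - \frac{9790}{\left(-15086 - 297\right) - 25730} = - \frac{9790}{-15383 - 25730} = - \frac{9790}{-41113} = \left(-9790\right) \left(- \frac{1}{41113}\right) = \frac{9790}{41113}$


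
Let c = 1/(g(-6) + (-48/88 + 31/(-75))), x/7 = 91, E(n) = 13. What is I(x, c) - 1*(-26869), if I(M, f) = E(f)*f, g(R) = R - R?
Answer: 21242654/791 ≈ 26855.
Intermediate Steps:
x = 637 (x = 7*91 = 637)
g(R) = 0
c = -825/791 (c = 1/(0 + (-48/88 + 31/(-75))) = 1/(0 + (-48*1/88 + 31*(-1/75))) = 1/(0 + (-6/11 - 31/75)) = 1/(0 - 791/825) = 1/(-791/825) = -825/791 ≈ -1.0430)
I(M, f) = 13*f
I(x, c) - 1*(-26869) = 13*(-825/791) - 1*(-26869) = -10725/791 + 26869 = 21242654/791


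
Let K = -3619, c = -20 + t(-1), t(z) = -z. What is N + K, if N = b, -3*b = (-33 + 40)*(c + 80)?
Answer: -11284/3 ≈ -3761.3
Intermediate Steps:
c = -19 (c = -20 - 1*(-1) = -20 + 1 = -19)
b = -427/3 (b = -(-33 + 40)*(-19 + 80)/3 = -7*61/3 = -1/3*427 = -427/3 ≈ -142.33)
N = -427/3 ≈ -142.33
N + K = -427/3 - 3619 = -11284/3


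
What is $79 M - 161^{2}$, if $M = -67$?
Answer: $-31214$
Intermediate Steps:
$79 M - 161^{2} = 79 \left(-67\right) - 161^{2} = -5293 - 25921 = -31214$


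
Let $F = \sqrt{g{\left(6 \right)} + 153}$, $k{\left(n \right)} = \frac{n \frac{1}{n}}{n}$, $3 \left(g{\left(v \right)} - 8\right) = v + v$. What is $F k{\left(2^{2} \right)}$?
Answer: $\frac{\sqrt{165}}{4} \approx 3.2113$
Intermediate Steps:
$g{\left(v \right)} = 8 + \frac{2 v}{3}$ ($g{\left(v \right)} = 8 + \frac{v + v}{3} = 8 + \frac{2 v}{3}$)
$k{\left(n \right)} = \frac{1}{n}$ ($k{\left(n \right)} = 1 \frac{1}{n} = \frac{1}{n}$)
$F = \sqrt{165}$ ($F = \sqrt{\left(8 + \frac{2}{3} \cdot 6\right) + 153} = \sqrt{\left(8 + 4\right) + 153} = \sqrt{12 + 153} = \sqrt{165} \approx 12.845$)
$F k{\left(2^{2} \right)} = \frac{\sqrt{165}}{2^{2}} = \frac{\sqrt{165}}{4}$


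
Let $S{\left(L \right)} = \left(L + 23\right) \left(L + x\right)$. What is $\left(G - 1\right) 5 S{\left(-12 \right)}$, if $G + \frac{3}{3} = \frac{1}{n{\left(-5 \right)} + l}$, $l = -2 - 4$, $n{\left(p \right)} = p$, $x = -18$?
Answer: $3450$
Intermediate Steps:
$l = -6$ ($l = -2 - 4 = -6$)
$S{\left(L \right)} = \left(-18 + L\right) \left(23 + L\right)$ ($S{\left(L \right)} = \left(L + 23\right) \left(L - 18\right) = \left(23 + L\right) \left(-18 + L\right) = \left(-18 + L\right) \left(23 + L\right)$)
$G = - \frac{12}{11}$ ($G = -1 + \frac{1}{-5 - 6} = -1 + \frac{1}{-11} = -1 - \frac{1}{11} = - \frac{12}{11} \approx -1.0909$)
$\left(G - 1\right) 5 S{\left(-12 \right)} = \left(- \frac{12}{11} - 1\right) 5 \left(-414 + \left(-12\right)^{2} + 5 \left(-12\right)\right) = \left(- \frac{23}{11}\right) 5 \left(-414 + 144 - 60\right) = \left(- \frac{115}{11}\right) \left(-330\right) = 3450$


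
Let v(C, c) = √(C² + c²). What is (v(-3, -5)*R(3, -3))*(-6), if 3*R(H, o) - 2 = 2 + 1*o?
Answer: -2*√34 ≈ -11.662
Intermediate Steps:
R(H, o) = 4/3 + o/3 (R(H, o) = ⅔ + (2 + 1*o)/3 = ⅔ + (2 + o)/3 = ⅔ + (⅔ + o/3) = 4/3 + o/3)
(v(-3, -5)*R(3, -3))*(-6) = (√((-3)² + (-5)²)*(4/3 + (⅓)*(-3)))*(-6) = (√(9 + 25)*(4/3 - 1))*(-6) = (√34*(⅓))*(-6) = (√34/3)*(-6) = -2*√34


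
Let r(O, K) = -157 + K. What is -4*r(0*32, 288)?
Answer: -524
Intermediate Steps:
-4*r(0*32, 288) = -4*(-157 + 288) = -4*131 = -524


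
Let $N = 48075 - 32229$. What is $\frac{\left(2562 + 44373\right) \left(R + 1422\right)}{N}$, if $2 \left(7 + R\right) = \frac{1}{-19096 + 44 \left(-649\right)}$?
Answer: $\frac{5059493915}{1207184} \approx 4191.2$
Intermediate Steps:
$N = 15846$
$R = - \frac{667129}{95304}$ ($R = -7 + \frac{1}{2 \left(-19096 + 44 \left(-649\right)\right)} = -7 + \frac{1}{2 \left(-19096 - 28556\right)} = -7 + \frac{1}{2 \left(-47652\right)} = -7 + \frac{1}{2} \left(- \frac{1}{47652}\right) = -7 - \frac{1}{95304} = - \frac{667129}{95304} \approx -7.0$)
$\frac{\left(2562 + 44373\right) \left(R + 1422\right)}{N} = \frac{\left(2562 + 44373\right) \left(- \frac{667129}{95304} + 1422\right)}{15846} = 46935 \cdot \frac{134855159}{95304} \cdot \frac{1}{15846} = \frac{2109808962555}{31768} \cdot \frac{1}{15846} = \frac{5059493915}{1207184}$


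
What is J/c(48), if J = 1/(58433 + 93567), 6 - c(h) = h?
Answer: -1/6384000 ≈ -1.5664e-7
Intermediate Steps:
c(h) = 6 - h
J = 1/152000 ≈ 6.5789e-6
J/c(48) = 1/(152000*(6 - 1*48)) = 1/(152000*(6 - 48)) = (1/152000)/(-42) = (1/152000)*(-1/42) = -1/6384000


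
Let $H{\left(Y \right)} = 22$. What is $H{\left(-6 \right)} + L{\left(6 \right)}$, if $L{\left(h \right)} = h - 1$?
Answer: $27$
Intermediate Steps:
$L{\left(h \right)} = -1 + h$ ($L{\left(h \right)} = h - 1 = -1 + h$)
$H{\left(-6 \right)} + L{\left(6 \right)} = 22 + \left(-1 + 6\right) = 22 + 5 = 27$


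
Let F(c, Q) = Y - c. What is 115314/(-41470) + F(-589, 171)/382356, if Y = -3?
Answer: -847436507/304928910 ≈ -2.7791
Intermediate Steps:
F(c, Q) = -3 - c
115314/(-41470) + F(-589, 171)/382356 = 115314/(-41470) + (-3 - 1*(-589))/382356 = 115314*(-1/41470) + (-3 + 589)*(1/382356) = -57657/20735 + 586*(1/382356) = -57657/20735 + 293/191178 = -847436507/304928910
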